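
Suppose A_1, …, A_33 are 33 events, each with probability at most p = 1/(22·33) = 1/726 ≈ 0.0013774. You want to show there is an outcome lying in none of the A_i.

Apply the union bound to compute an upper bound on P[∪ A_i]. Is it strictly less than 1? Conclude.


Union bound: P[∪_{i=1}^{33} A_i] ≤ Σ_i P[A_i] ≤ 33·p = 33·(1/726) = 1/22.
Numerically: 1/22 ≈ 0.0454545.
Is 1/22 < 1? YES.
Since P[∪ A_i] ≤ 1/22 < 1, the complement has P[∩ A_i^c] ≥ 1 − 1/22 = 21/22 > 0, so some outcome avoids every A_i.

33·p = 1/22 ≈ 0.0454545; existence CERTIFIED by the union bound.


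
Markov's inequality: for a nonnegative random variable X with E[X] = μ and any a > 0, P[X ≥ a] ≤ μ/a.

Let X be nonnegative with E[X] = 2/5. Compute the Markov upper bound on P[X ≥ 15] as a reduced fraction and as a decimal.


μ = E[X] = 2/5, a = 15.
Markov: P[X ≥ 15] ≤ μ/a = (2/5)/15 = 2/75.
Numerically: ≈ 0.02667.
(Since a = 15 > μ = 0.40000, the bound 2/75 is < 1 and informative.)

P[X ≥ 15] ≤ 2/75 ≈ 0.02667.


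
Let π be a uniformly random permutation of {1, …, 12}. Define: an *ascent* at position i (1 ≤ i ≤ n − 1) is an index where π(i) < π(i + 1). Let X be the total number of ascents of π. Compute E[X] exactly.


Write X = Σ X_I over i = 1, …, 11, with X_I the indicator of one ascent.
There are 11 indicators.
For each fixed i, the pair (π(i), π(i+1)) is a uniformly random ordered pair of distinct values from {1, …, 12}; by symmetry P[π(i) < π(i+1)] = 1/2.
By linearity: E[X] = 11 · (1/2) = (12 − 1) · (1/2) = 11/2 ≈ 5.500.

E[X] = 11/2 = 5.500.


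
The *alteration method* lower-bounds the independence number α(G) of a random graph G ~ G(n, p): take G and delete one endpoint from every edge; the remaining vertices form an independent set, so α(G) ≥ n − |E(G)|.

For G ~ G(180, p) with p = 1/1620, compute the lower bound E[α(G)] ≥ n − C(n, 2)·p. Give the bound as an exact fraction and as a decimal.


E[|E(G)|] = C(180, 2)·p = 16110 · (1/1620) = 179/18.
E[α(G)] ≥ n − E[|E(G)|] = 180 − 179/18 = 3061/18.
Numerically: ≈ 170.055556.
(This is only a lower bound; the true E[α(G)] may be larger.)

E[α(G)] ≥ 3061/18 ≈ 170.055556.


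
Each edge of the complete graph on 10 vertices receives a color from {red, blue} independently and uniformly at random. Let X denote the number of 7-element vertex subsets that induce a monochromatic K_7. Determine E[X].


Let X = Σ_S X_S over the C(10, 7) = 120 subsets S of size 7, where X_S = 1 if the K_7 on S is monochromatic.
For a fixed S, the K_7 on S has C(7, 2) = 21 edges. P[all 21 edges red] = (1/2)^21, and likewise for blue, so P[monochromatic] = 2·(1/2)^21 = 2^{1 − 21} = 1/1048576.
By linearity: E[X] = C(10, 7) · 2^{1 − 21} = 120 · 1/1048576 = 15/131072.
Numerically: E[X] ≈ 0.000.

E[X] = C(10,7)·2^(1−C(7,2)) = 15/131072 ≈ 0.000.


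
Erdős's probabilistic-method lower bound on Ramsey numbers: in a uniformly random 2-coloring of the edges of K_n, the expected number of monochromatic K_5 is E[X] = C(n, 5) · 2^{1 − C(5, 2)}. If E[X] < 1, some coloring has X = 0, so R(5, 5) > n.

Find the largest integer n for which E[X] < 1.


We need C(n, 5) · 2^{1 − 10} < 1, i.e. C(n, 5) < 2^{10 − 1} = 512.
Check values of n near the boundary:
  n = 5: C(5, 5) = 1; 1 < 512? YES
  n = 6: C(6, 5) = 6; 6 < 512? YES
  n = 7: C(7, 5) = 21; 21 < 512? YES
  n = 8: C(8, 5) = 56; 56 < 512? YES
  n = 9: C(9, 5) = 126; 126 < 512? YES
  n = 10: C(10, 5) = 252; 252 < 512? YES
  n = 11: C(11, 5) = 462; 462 < 512? YES
  n = 12: C(12, 5) = 792; 792 < 512? NO
The largest n with C(n, 5) < 512 is n = 11 (where E[X] = 231/256 ≈ 0.902344). Hence R(5, 5) > 11, i.e. R(5, 5) ≥ 12.

Largest n = 11; hence R(5, 5) > 11.


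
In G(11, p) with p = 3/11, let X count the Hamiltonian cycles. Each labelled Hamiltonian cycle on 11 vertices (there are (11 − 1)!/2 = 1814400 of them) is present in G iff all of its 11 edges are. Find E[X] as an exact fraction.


K_11 has (11 − 1)!/2 = 1814400 labelled Hamiltonian cycles.
For each such Hamiltonian cycle H, let X_H = 1 if all 11 edges of H are present in G. Then P[X_H = 1] = p^{11} = (3/11)^{11} = 177147/285311670611.
Summing the indicators: E[X] = Σ_H E[X_H] = 1814400 · p^{11} = 1814400 · 177147/285311670611 = 321415516800/285311670611.
Numerically: E[X] ≈ 1.13.

E[X] = 1814400 · (3/11)^{11} = 321415516800/285311670611 ≈ 1.13.


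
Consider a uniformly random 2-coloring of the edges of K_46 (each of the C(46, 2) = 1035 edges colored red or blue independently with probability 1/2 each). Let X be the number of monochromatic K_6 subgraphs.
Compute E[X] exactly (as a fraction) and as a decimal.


Let X = Σ_S X_S over the C(46, 6) = 9366819 subsets S of size 6, where X_S = 1 if the K_6 on S is monochromatic.
For a fixed S, the K_6 on S has C(6, 2) = 15 edges. P[all 15 edges red] = (1/2)^15, and likewise for blue, so P[monochromatic] = 2·(1/2)^15 = 2^{1 − 15} = 1/16384.
By linearity: E[X] = C(46, 6) · 2^{1 − 15} = 9366819 · 1/16384 = 9366819/16384.
Numerically: E[X] ≈ 571.705261.

E[X] = C(46,6)·2^(1−C(6,2)) = 9366819/16384 ≈ 571.705261.


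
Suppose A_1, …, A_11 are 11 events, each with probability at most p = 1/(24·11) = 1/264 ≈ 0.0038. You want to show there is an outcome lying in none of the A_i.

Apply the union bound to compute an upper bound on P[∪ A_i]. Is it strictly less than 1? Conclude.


Union bound: P[∪_{i=1}^{11} A_i] ≤ Σ_i P[A_i] ≤ 11·p = 11·(1/264) = 1/24.
Numerically: 1/24 ≈ 0.0417.
Is 1/24 < 1? YES.
Since P[∪ A_i] ≤ 1/24 < 1, the complement has P[∩ A_i^c] ≥ 1 − 1/24 = 23/24 > 0, so some outcome avoids every A_i.

11·p = 1/24 ≈ 0.0417; existence CERTIFIED by the union bound.


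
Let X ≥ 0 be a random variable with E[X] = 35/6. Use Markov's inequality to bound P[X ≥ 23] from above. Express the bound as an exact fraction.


μ = E[X] = 35/6, a = 23.
Markov: P[X ≥ 23] ≤ μ/a = (35/6)/23 = 35/138.
Numerically: ≈ 0.2536.
(Since a = 23 > μ = 5.8333, the bound 35/138 is < 1 and informative.)

P[X ≥ 23] ≤ 35/138 ≈ 0.2536.


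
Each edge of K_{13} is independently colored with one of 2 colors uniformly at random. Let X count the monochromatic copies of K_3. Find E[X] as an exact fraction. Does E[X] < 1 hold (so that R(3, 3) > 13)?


E[X] = C(13, 3) · 2^{1 − 3} = 286 · 2^{−2} = 286/4.
As a reduced fraction: E[X] = 143/2 ≈ 71.5000000.
Is E[X] < 1? NO.
Since E[X] ≥ 1, the first-moment bound is inconclusive at n = 13; it does NOT by itself certify R(3, 3) > 13.

E[X] = 143/2 ≈ 71.5000000; E[X] ≥ 1; first-moment method inconclusive here.


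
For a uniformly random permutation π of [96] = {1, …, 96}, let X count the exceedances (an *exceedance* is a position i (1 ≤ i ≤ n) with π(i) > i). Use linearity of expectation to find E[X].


Write X = Σ_{i=1}^{96} X_i, where X_i = 1_{π(i) > i}.
For each fixed i, π(i) is uniform over {1, …, 96} (marginal of a uniform permutation), so P[π(i) > i] = (n − i)/n. Summing: Σ_{i=1}^{96} (n − i)/n = (0 + 1 + … + 95)/96 = 96(96 − 1)/(2·96) = (96 − 1)/2.
Hence E[X] = Σ_{i=1}^{96} (96 − i)/96 = 95/2 ≈ 47.50000.

E[X] = 95/2 = 47.50000.


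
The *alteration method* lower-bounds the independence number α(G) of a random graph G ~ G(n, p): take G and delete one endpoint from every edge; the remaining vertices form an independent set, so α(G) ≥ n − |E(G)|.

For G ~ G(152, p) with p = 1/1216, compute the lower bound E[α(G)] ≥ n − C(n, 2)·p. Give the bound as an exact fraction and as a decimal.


E[|E(G)|] = C(152, 2)·p = 11476 · (1/1216) = 151/16.
E[α(G)] ≥ n − E[|E(G)|] = 152 − 151/16 = 2281/16.
Numerically: ≈ 142.562500.
(This is only a lower bound; the true E[α(G)] may be larger.)

E[α(G)] ≥ 2281/16 ≈ 142.562500.


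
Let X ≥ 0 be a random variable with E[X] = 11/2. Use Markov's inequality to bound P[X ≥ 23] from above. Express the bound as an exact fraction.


μ = E[X] = 11/2, a = 23.
Markov: P[X ≥ 23] ≤ μ/a = (11/2)/23 = 11/46.
Numerically: ≈ 0.239.
(Since a = 23 > μ = 5.500, the bound 11/46 is < 1 and informative.)

P[X ≥ 23] ≤ 11/46 ≈ 0.239.


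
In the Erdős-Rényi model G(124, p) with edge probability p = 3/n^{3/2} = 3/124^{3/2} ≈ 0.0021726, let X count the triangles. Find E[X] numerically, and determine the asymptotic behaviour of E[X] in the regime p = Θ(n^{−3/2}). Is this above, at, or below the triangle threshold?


Number of potential triangles: C(124, 3) = 310124.
Each occurs with probability p³ ≈ (0.0021726)³ ≈ 1.0255721e-08.
By linearity: E[X] = C(124, 3)·p³ ≈ 310124 · 1.0255721e-08 ≈ 0.00318.
Since α = 3/2 > 1, p = c/n^{3/2} = o(1/n) is below the triangle threshold p ~ 1/n. Asymptotically E[X] ~ (c³/6)·n^{3(1−α)} = (3³/6)·n^{-1.5} → 0, so by Markov's inequality G has no triangles w.h.p.

E[X] ≈ 0.00318; in regime p = Θ(1/n^{3/2}) E[X] tends to 0 (below the triangle threshold p ~ 1/n).


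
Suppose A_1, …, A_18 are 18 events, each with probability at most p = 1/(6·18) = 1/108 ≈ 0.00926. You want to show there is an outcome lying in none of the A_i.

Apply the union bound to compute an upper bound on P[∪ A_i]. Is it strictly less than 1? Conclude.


Union bound: P[∪_{i=1}^{18} A_i] ≤ Σ_i P[A_i] ≤ 18·p = 18·(1/108) = 1/6.
Numerically: 1/6 ≈ 0.16667.
Is 1/6 < 1? YES.
Since P[∪ A_i] ≤ 1/6 < 1, the complement has P[∩ A_i^c] ≥ 1 − 1/6 = 5/6 > 0, so some outcome avoids every A_i.

18·p = 1/6 ≈ 0.16667; existence CERTIFIED by the union bound.


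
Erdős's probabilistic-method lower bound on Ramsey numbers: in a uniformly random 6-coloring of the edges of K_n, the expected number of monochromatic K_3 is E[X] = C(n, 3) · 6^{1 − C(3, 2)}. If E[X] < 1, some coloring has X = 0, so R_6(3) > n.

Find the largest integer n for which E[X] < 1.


We need C(n, 3) · 6^{1 − 3} < 1, i.e. C(n, 3) < 6^{3 − 1} = 36.
Check values of n near the boundary:
  n = 3: C(3, 3) = 1; 1 < 36? YES
  n = 4: C(4, 3) = 4; 4 < 36? YES
  n = 5: C(5, 3) = 10; 10 < 36? YES
  n = 6: C(6, 3) = 20; 20 < 36? YES
  n = 7: C(7, 3) = 35; 35 < 36? YES
  n = 8: C(8, 3) = 56; 56 < 36? NO
  n = 9: C(9, 3) = 84; 84 < 36? NO
  n = 10: C(10, 3) = 120; 120 < 36? NO
The largest n with C(n, 3) < 36 is n = 7 (where E[X] = 35/36 ≈ 0.9722222). Hence R_6(3) > 7, i.e. R_6(3) ≥ 8.

Largest n = 7; hence R_6(3) > 7.


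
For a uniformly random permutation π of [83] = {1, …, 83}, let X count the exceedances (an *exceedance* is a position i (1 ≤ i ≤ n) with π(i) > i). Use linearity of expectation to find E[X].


Write X = Σ_{i=1}^{83} X_i, where X_i = 1_{π(i) > i}.
For each fixed i, π(i) is uniform over {1, …, 83} (marginal of a uniform permutation), so P[π(i) > i] = (n − i)/n. Summing: Σ_{i=1}^{83} (n − i)/n = (0 + 1 + … + 82)/83 = 83(83 − 1)/(2·83) = (83 − 1)/2.
Hence E[X] = Σ_{i=1}^{83} (83 − i)/83 = 41 ≈ 41.000.

E[X] = 41 = 41.000.


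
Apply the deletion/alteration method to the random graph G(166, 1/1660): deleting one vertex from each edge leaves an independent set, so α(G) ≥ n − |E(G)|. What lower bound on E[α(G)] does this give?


E[|E(G)|] = C(166, 2)·p = 13695 · (1/1660) = 33/4.
E[α(G)] ≥ n − E[|E(G)|] = 166 − 33/4 = 631/4.
Numerically: ≈ 157.7500.
(This is only a lower bound; the true E[α(G)] may be larger.)

E[α(G)] ≥ 631/4 ≈ 157.7500.


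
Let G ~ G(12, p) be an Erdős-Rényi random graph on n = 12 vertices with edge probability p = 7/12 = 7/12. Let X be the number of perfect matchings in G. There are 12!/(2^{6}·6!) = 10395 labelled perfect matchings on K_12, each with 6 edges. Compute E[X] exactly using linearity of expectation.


K_12 has 12!/(2^{6}·6!) = 10395 labelled perfect matchings.
For each such perfect matching H, let X_H = 1 if all 6 edges of H are present in G. Then P[X_H = 1] = p^{6} = (7/12)^{6} = 117649/2985984.
Summing the indicators: E[X] = Σ_H E[X_H] = 10395 · p^{6} = 10395 · 117649/2985984 = 45294865/110592.
Numerically: E[X] ≈ 409.567.

E[X] = 10395 · (7/12)^{6} = 45294865/110592 ≈ 409.567.


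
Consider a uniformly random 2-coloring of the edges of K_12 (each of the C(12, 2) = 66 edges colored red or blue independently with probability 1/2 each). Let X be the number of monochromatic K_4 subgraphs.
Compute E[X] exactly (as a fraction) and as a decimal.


Let X = Σ_S X_S over the C(12, 4) = 495 subsets S of size 4, where X_S = 1 if the K_4 on S is monochromatic.
For a fixed S, the K_4 on S has C(4, 2) = 6 edges. P[all 6 edges red] = (1/2)^6, and likewise for blue, so P[monochromatic] = 2·(1/2)^6 = 2^{1 − 6} = 1/32.
By linearity of expectation: E[X] = C(12, 4) · 2^{1 − 6} = 495 · 1/32 = 495/32.
Numerically: E[X] ≈ 15.469.

E[X] = C(12,4)·2^(1−C(4,2)) = 495/32 ≈ 15.469.


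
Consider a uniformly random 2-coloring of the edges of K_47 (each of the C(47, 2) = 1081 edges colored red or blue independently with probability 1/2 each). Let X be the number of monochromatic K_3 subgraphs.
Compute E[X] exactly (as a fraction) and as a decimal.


Let X = Σ_S X_S over the C(47, 3) = 16215 subsets S of size 3, where X_S = 1 if the K_3 on S is monochromatic.
For a fixed S, the K_3 on S has C(3, 2) = 3 edges. P[all 3 edges red] = (1/2)^3, and likewise for blue, so P[monochromatic] = 2·(1/2)^3 = 2^{1 − 3} = 1/4.
By linearity: E[X] = C(47, 3) · 2^{1 − 3} = 16215 · 1/4 = 16215/4.
Numerically: E[X] ≈ 4053.750000.

E[X] = C(47,3)·2^(1−C(3,2)) = 16215/4 ≈ 4053.750000.


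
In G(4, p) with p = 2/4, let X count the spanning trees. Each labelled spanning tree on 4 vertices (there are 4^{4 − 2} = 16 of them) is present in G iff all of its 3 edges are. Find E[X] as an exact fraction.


K_4 has 4^{4 − 2} = 16 labelled spanning trees.
For each such spanning tree H, let X_H = 1 if all 3 edges of H are present in G. Then P[X_H = 1] = p^{3} = (1/2)^{3} = 1/8.
By linearity of expectation: E[X] = Σ_H E[X_H] = 16 · p^{3} = 16 · 1/8 = 2.
Numerically: E[X] ≈ 2.

E[X] = 16 · (1/2)^{3} = 2 ≈ 2.


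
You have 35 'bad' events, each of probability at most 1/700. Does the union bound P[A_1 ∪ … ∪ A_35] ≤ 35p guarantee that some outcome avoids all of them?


Union bound: P[∪_{i=1}^{35} A_i] ≤ Σ_i P[A_i] ≤ 35·p = 35·(1/700) = 1/20.
Numerically: 1/20 ≈ 0.050.
Is 1/20 < 1? YES.
Since P[∪ A_i] ≤ 1/20 < 1, the complement has P[∩ A_i^c] ≥ 1 − 1/20 = 19/20 > 0, so some outcome avoids every A_i.

35·p = 1/20 ≈ 0.050; existence CERTIFIED by the union bound.


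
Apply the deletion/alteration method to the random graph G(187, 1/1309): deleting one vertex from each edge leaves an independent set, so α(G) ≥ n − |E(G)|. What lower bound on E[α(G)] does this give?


E[|E(G)|] = C(187, 2)·p = 17391 · (1/1309) = 93/7.
E[α(G)] ≥ n − E[|E(G)|] = 187 − 93/7 = 1216/7.
Numerically: ≈ 173.714.
(This is only a lower bound; the true E[α(G)] may be larger.)

E[α(G)] ≥ 1216/7 ≈ 173.714.


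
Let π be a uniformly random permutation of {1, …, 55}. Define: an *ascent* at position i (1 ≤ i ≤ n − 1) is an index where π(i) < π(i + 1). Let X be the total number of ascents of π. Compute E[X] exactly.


Write X = Σ X_I over i = 1, …, 54, with X_I the indicator of one ascent.
There are 54 indicators.
For each fixed i, the pair (π(i), π(i+1)) is a uniformly random ordered pair of distinct values from {1, …, 55}; by symmetry P[π(i) < π(i+1)] = 1/2.
By linearity: E[X] = 54 · (1/2) = (55 − 1) · (1/2) = 27 ≈ 27.000.

E[X] = 27 = 27.000.


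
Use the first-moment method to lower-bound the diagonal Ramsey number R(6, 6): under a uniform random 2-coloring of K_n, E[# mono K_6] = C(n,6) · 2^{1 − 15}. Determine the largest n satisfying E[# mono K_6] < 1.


We need C(n, 6) · 2^{1 − 15} < 1, i.e. C(n, 6) < 2^{15 − 1} = 16384.
Check values of n near the boundary:
  n = 12: C(12, 6) = 924; 924 < 16384? YES
  n = 13: C(13, 6) = 1716; 1716 < 16384? YES
  n = 14: C(14, 6) = 3003; 3003 < 16384? YES
  n = 15: C(15, 6) = 5005; 5005 < 16384? YES
  n = 16: C(16, 6) = 8008; 8008 < 16384? YES
  n = 17: C(17, 6) = 12376; 12376 < 16384? YES
  n = 18: C(18, 6) = 18564; 18564 < 16384? NO
The largest n with C(n, 6) < 16384 is n = 17 (where E[X] = 1547/2048 ≈ 0.75537). Hence R(6, 6) > 17, i.e. R(6, 6) ≥ 18.

Largest n = 17; hence R(6, 6) > 17.


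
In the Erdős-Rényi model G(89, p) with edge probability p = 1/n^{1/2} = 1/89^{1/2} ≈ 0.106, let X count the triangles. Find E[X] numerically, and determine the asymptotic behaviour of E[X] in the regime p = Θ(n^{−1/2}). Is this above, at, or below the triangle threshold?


Number of potential triangles: C(89, 3) = 113564.
Each occurs with probability p³ ≈ (0.106)³ ≈ 1.191009e-03.
By linearity: E[X] = C(89, 3)·p³ ≈ 113564 · 1.191009e-03 ≈ 135.2557.
Since α = 1/2 < 1, p = c/n^{1/2} ≫ 1/n is above the triangle threshold p ~ 1/n. Asymptotically E[X] ~ (c³/6)·n^{3(1−α)} = (1³/6)·n^{1.5} → ∞; triangles are abundant w.h.p.

E[X] ≈ 135.2557; in regime p = Θ(1/n^{1/2}) E[X] diverges (above the triangle threshold p ~ 1/n).


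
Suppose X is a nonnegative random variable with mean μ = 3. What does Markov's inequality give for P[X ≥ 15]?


μ = E[X] = 3, a = 15.
Markov: P[X ≥ 15] ≤ μ/a = (3)/15 = 1/5.
Numerically: ≈ 0.200.
(Since a = 15 > μ = 3.000, the bound 1/5 is < 1 and informative.)

P[X ≥ 15] ≤ 1/5 ≈ 0.200.


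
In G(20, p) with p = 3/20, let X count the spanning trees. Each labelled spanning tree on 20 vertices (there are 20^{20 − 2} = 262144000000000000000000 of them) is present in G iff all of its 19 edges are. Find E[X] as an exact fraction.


K_20 has 20^{20 − 2} = 262144000000000000000000 labelled spanning trees.
For each such spanning tree H, let X_H = 1 if all 19 edges of H are present in G. Then P[X_H = 1] = p^{19} = (3/20)^{19} = 1162261467/5242880000000000000000000.
Summing the indicators: E[X] = Σ_H E[X_H] = 262144000000000000000000 · p^{19} = 262144000000000000000000 · 1162261467/5242880000000000000000000 = 1162261467/20.
Numerically: E[X] ≈ 5.81e+07.

E[X] = 262144000000000000000000 · (3/20)^{19} = 1162261467/20 ≈ 5.81e+07.


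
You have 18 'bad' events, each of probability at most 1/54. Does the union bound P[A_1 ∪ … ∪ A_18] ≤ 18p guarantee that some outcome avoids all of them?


Union bound: P[∪_{i=1}^{18} A_i] ≤ Σ_i P[A_i] ≤ 18·p = 18·(1/54) = 1/3.
Numerically: 1/3 ≈ 0.33333.
Is 1/3 < 1? YES.
Since P[∪ A_i] ≤ 1/3 < 1, the complement has P[∩ A_i^c] ≥ 1 − 1/3 = 2/3 > 0, so some outcome avoids every A_i.

18·p = 1/3 ≈ 0.33333; existence CERTIFIED by the union bound.


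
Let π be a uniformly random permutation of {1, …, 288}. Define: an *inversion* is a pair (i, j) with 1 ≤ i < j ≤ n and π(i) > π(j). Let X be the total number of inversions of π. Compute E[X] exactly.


Write X = Σ X_I over the C(288, 2) = 41328 pairs i < j, with X_I the indicator of one inversion.
There are 41328 indicators.
For each fixed pair i < j, the values π(i) and π(j) are two distinct elements of {1, …, 288} in uniformly random order; by symmetry P[π(i) > π(j)] = 1/2.
By linearity: E[X] = 41328 · (1/2) = C(288, 2) · (1/2) = 41328/2 = 20664 ≈ 20664.0000.

E[X] = 20664 = 20664.0000.


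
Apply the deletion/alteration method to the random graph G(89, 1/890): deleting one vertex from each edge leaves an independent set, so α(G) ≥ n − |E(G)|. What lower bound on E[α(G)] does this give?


E[|E(G)|] = C(89, 2)·p = 3916 · (1/890) = 22/5.
E[α(G)] ≥ n − E[|E(G)|] = 89 − 22/5 = 423/5.
Numerically: ≈ 84.6000.
(This is only a lower bound; the true E[α(G)] may be larger.)

E[α(G)] ≥ 423/5 ≈ 84.6000.


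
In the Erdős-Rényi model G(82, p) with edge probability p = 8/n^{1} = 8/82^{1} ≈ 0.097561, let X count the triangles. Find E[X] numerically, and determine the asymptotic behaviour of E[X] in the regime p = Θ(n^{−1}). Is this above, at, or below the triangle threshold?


Number of potential triangles: C(82, 3) = 88560.
Each occurs with probability p³ ≈ (0.097561)³ ≈ 9.28599411e-04.
By linearity: E[X] = C(82, 3)·p³ ≈ 88560 · 9.28599411e-04 ≈ 82.236764.
Here α = 1, so p = 8/n is exactly at the triangle threshold p ~ 1/n. Asymptotically E[X] → c³/6 = 8³/6 = 256/3 ≈ 85.333333, a bounded constant. In this regime the triangle count is asymptotically Poisson(c³/6).

E[X] ≈ 82.236764; in regime p = Θ(1/n^{1}) E[X] stays bounded (at the triangle threshold p ~ 1/n).


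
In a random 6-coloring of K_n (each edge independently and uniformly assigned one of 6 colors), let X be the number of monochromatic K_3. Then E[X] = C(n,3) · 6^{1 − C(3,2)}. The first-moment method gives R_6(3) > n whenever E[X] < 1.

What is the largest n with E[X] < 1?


We need C(n, 3) · 6^{1 − 3} < 1, i.e. C(n, 3) < 6^{3 − 1} = 36.
Check values of n near the boundary:
  n = 5: C(5, 3) = 10; 10 < 36? YES
  n = 6: C(6, 3) = 20; 20 < 36? YES
  n = 7: C(7, 3) = 35; 35 < 36? YES
  n = 8: C(8, 3) = 56; 56 < 36? NO
  n = 9: C(9, 3) = 84; 84 < 36? NO
The largest n with C(n, 3) < 36 is n = 7 (where E[X] = 35/36 ≈ 0.9722222). Hence R_6(3) > 7, i.e. R_6(3) ≥ 8.

Largest n = 7; hence R_6(3) > 7.


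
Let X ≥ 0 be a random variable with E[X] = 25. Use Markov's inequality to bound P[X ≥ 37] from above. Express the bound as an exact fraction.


μ = E[X] = 25, a = 37.
Markov: P[X ≥ 37] ≤ μ/a = (25)/37 = 25/37.
Numerically: ≈ 0.676.
(Since a = 37 > μ = 25.000, the bound 25/37 is < 1 and informative.)

P[X ≥ 37] ≤ 25/37 ≈ 0.676.


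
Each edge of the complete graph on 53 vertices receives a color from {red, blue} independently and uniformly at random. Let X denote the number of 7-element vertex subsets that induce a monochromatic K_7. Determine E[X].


Let X = Σ_S X_S over the C(53, 7) = 154143080 subsets S of size 7, where X_S = 1 if the K_7 on S is monochromatic.
For a fixed S, the K_7 on S has C(7, 2) = 21 edges. P[all 21 edges red] = (1/2)^21, and likewise for blue, so P[monochromatic] = 2·(1/2)^21 = 2^{1 − 21} = 1/1048576.
By linearity: E[X] = C(53, 7) · 2^{1 − 21} = 154143080 · 1/1048576 = 19267885/131072.
Numerically: E[X] ≈ 147.002296.

E[X] = C(53,7)·2^(1−C(7,2)) = 19267885/131072 ≈ 147.002296.


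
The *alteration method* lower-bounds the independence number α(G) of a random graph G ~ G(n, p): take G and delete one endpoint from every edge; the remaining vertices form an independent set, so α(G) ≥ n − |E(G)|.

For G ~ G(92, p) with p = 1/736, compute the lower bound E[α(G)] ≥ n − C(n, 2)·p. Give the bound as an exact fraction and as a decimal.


E[|E(G)|] = C(92, 2)·p = 4186 · (1/736) = 91/16.
E[α(G)] ≥ n − E[|E(G)|] = 92 − 91/16 = 1381/16.
Numerically: ≈ 86.3125.
(This is only a lower bound; the true E[α(G)] may be larger.)

E[α(G)] ≥ 1381/16 ≈ 86.3125.


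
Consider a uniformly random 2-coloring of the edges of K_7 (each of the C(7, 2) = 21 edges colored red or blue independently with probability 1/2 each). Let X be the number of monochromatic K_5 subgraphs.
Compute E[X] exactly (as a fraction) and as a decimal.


Let X = Σ_S X_S over the C(7, 5) = 21 subsets S of size 5, where X_S = 1 if the K_5 on S is monochromatic.
For a fixed S, the K_5 on S has C(5, 2) = 10 edges. P[all 10 edges red] = (1/2)^10, and likewise for blue, so P[monochromatic] = 2·(1/2)^10 = 2^{1 − 10} = 1/512.
By linearity: E[X] = C(7, 5) · 2^{1 − 10} = 21 · 1/512 = 21/512.
Numerically: E[X] ≈ 0.041016.

E[X] = C(7,5)·2^(1−C(5,2)) = 21/512 ≈ 0.041016.


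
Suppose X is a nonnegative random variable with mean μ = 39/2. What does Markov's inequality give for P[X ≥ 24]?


μ = E[X] = 39/2, a = 24.
Markov: P[X ≥ 24] ≤ μ/a = (39/2)/24 = 13/16.
Numerically: ≈ 0.812.
(Since a = 24 > μ = 19.500, the bound 13/16 is < 1 and informative.)

P[X ≥ 24] ≤ 13/16 ≈ 0.812.


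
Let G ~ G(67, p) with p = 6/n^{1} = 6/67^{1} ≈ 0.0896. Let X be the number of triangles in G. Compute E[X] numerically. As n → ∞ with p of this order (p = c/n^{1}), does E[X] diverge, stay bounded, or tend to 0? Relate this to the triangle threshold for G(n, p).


Number of potential triangles: C(67, 3) = 47905.
Each occurs with probability p³ ≈ (0.0896)³ ≈ 7.18173e-04.
By linearity: E[X] = C(67, 3)·p³ ≈ 47905 · 7.18173e-04 ≈ 34.404.
Here α = 1, so p = 6/n is exactly at the triangle threshold p ~ 1/n. Asymptotically E[X] → c³/6 = 6³/6 = 36 ≈ 36.000, a bounded constant. In this regime the triangle count is asymptotically Poisson(c³/6).

E[X] ≈ 34.404; in regime p = Θ(1/n^{1}) E[X] stays bounded (at the triangle threshold p ~ 1/n).


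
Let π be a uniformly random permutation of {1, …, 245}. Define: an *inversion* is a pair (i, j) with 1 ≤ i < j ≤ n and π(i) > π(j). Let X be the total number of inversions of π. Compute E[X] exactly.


Write X = Σ X_I over the C(245, 2) = 29890 pairs i < j, with X_I the indicator of one inversion.
There are 29890 indicators.
For each fixed pair i < j, the values π(i) and π(j) are two distinct elements of {1, …, 245} in uniformly random order; by symmetry P[π(i) > π(j)] = 1/2.
By linearity: E[X] = 29890 · (1/2) = C(245, 2) · (1/2) = 29890/2 = 14945 ≈ 14945.0000.

E[X] = 14945 = 14945.0000.


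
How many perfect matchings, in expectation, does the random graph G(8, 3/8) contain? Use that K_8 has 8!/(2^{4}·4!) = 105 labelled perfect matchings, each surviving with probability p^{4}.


K_8 has 8!/(2^{4}·4!) = 105 labelled perfect matchings.
For each such perfect matching H, let X_H = 1 if all 4 edges of H are present in G. Then P[X_H = 1] = p^{4} = (3/8)^{4} = 81/4096.
By linearity: E[X] = Σ_H E[X_H] = 105 · p^{4} = 105 · 81/4096 = 8505/4096.
Numerically: E[X] ≈ 2.076.

E[X] = 105 · (3/8)^{4} = 8505/4096 ≈ 2.076.


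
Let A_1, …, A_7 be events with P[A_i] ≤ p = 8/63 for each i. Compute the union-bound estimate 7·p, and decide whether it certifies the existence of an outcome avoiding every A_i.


Union bound: P[∪_{i=1}^{7} A_i] ≤ Σ_i P[A_i] ≤ 7·p = 7·(8/63) = 8/9.
Numerically: 8/9 ≈ 0.888889.
Is 8/9 < 1? YES.
Since P[∪ A_i] ≤ 8/9 < 1, the complement has P[∩ A_i^c] ≥ 1 − 8/9 = 1/9 > 0, so some outcome avoids every A_i.

7·p = 8/9 ≈ 0.888889; existence CERTIFIED by the union bound.


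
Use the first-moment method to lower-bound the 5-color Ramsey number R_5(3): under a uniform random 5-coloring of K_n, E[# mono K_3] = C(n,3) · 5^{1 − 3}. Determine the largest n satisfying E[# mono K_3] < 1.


We need C(n, 3) · 5^{1 − 3} < 1, i.e. C(n, 3) < 5^{3 − 1} = 25.
Check values of n near the boundary:
  n = 3: C(3, 3) = 1; 1 < 25? YES
  n = 4: C(4, 3) = 4; 4 < 25? YES
  n = 5: C(5, 3) = 10; 10 < 25? YES
  n = 6: C(6, 3) = 20; 20 < 25? YES
  n = 7: C(7, 3) = 35; 35 < 25? NO
The largest n with C(n, 3) < 25 is n = 6 (where E[X] = 4/5 ≈ 0.800). Hence R_5(3) > 6, i.e. R_5(3) ≥ 7.

Largest n = 6; hence R_5(3) > 6.


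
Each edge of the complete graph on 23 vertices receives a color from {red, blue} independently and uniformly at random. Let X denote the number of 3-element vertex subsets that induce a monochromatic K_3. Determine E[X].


Let X = Σ_S X_S over the C(23, 3) = 1771 subsets S of size 3, where X_S = 1 if the K_3 on S is monochromatic.
For a fixed S, the K_3 on S has C(3, 2) = 3 edges. P[all 3 edges red] = (1/2)^3, and likewise for blue, so P[monochromatic] = 2·(1/2)^3 = 2^{1 − 3} = 1/4.
By linearity of expectation: E[X] = C(23, 3) · 2^{1 − 3} = 1771 · 1/4 = 1771/4.
Numerically: E[X] ≈ 442.750.

E[X] = C(23,3)·2^(1−C(3,2)) = 1771/4 ≈ 442.750.


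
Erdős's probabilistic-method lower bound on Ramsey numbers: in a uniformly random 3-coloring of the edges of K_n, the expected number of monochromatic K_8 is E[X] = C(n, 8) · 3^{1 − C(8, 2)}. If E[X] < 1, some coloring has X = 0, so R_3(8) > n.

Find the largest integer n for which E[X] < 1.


We need C(n, 8) · 3^{1 − 28} < 1, i.e. C(n, 8) < 3^{28 − 1} = 7625597484987.
Check values of n near the boundary:
  n = 153: C(153, 8) = 6183023199255; 6183023199255 < 7625597484987? YES
  n = 154: C(154, 8) = 6521818990995; 6521818990995 < 7625597484987? YES
  n = 155: C(155, 8) = 6876747915675; 6876747915675 < 7625597484987? YES
  n = 156: C(156, 8) = 7248464019225; 7248464019225 < 7625597484987? YES
  n = 157: C(157, 8) = 7637643295425; 7637643295425 < 7625597484987? NO
The largest n with C(n, 8) < 7625597484987 is n = 156 (where E[X] = 805384891025/847288609443 ≈ 0.9505437). Hence R_3(8) > 156, i.e. R_3(8) ≥ 157.

Largest n = 156; hence R_3(8) > 156.


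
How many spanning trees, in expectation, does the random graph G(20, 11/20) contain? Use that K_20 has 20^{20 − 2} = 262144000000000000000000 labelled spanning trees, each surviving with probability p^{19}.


K_20 has 20^{20 − 2} = 262144000000000000000000 labelled spanning trees.
For each such spanning tree H, let X_H = 1 if all 19 edges of H are present in G. Then P[X_H = 1] = p^{19} = (11/20)^{19} = 61159090448414546291/5242880000000000000000000.
By linearity of expectation: E[X] = Σ_H E[X_H] = 262144000000000000000000 · p^{19} = 262144000000000000000000 · 61159090448414546291/5242880000000000000000000 = 61159090448414546291/20.
Numerically: E[X] ≈ 3.06e+18.

E[X] = 262144000000000000000000 · (11/20)^{19} = 61159090448414546291/20 ≈ 3.06e+18.


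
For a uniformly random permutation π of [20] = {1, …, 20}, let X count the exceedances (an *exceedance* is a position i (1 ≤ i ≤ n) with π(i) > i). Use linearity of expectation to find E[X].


Write X = Σ_{i=1}^{20} X_i, where X_i = 1_{π(i) > i}.
For each fixed i, π(i) is uniform over {1, …, 20} (marginal of a uniform permutation), so P[π(i) > i] = (n − i)/n. Summing: Σ_{i=1}^{20} (n − i)/n = (0 + 1 + … + 19)/20 = 20(20 − 1)/(2·20) = (20 − 1)/2.
Hence E[X] = Σ_{i=1}^{20} (20 − i)/20 = 19/2 ≈ 9.5000.

E[X] = 19/2 = 9.5000.


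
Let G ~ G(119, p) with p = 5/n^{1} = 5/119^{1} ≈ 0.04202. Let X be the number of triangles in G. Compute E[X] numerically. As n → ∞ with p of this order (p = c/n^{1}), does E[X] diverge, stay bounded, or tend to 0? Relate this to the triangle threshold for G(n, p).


Number of potential triangles: C(119, 3) = 273819.
Each occurs with probability p³ ≈ (0.04202)³ ≈ 7.417698e-05.
By linearity: E[X] = C(119, 3)·p³ ≈ 273819 · 7.417698e-05 ≈ 20.3111.
Here α = 1, so p = 5/n is exactly at the triangle threshold p ~ 1/n. Asymptotically E[X] → c³/6 = 5³/6 = 125/6 ≈ 20.8333, a bounded constant. In this regime the triangle count is asymptotically Poisson(c³/6).

E[X] ≈ 20.3111; in regime p = Θ(1/n^{1}) E[X] stays bounded (at the triangle threshold p ~ 1/n).


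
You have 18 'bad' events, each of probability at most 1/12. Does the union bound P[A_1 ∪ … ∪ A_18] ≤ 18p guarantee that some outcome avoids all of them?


Union bound: P[∪_{i=1}^{18} A_i] ≤ Σ_i P[A_i] ≤ 18·p = 18·(1/12) = 3/2.
Numerically: 3/2 ≈ 1.5000000.
Is 3/2 < 1? NO.
Since the bound 3/2 is ≥ 1, the union bound is uninformative here; it does NOT by itself certify existence.

18·p = 3/2 ≈ 1.5000000; existence NOT certified by the union bound.


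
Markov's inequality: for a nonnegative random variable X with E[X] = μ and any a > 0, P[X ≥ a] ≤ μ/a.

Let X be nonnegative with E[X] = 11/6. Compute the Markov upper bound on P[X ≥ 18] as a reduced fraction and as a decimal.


μ = E[X] = 11/6, a = 18.
Markov: P[X ≥ 18] ≤ μ/a = (11/6)/18 = 11/108.
Numerically: ≈ 0.101852.
(Since a = 18 > μ = 1.833333, the bound 11/108 is < 1 and informative.)

P[X ≥ 18] ≤ 11/108 ≈ 0.101852.


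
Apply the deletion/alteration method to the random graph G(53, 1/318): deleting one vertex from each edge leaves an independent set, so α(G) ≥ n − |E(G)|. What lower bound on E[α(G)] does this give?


E[|E(G)|] = C(53, 2)·p = 1378 · (1/318) = 13/3.
E[α(G)] ≥ n − E[|E(G)|] = 53 − 13/3 = 146/3.
Numerically: ≈ 48.66667.
(This is only a lower bound; the true E[α(G)] may be larger.)

E[α(G)] ≥ 146/3 ≈ 48.66667.


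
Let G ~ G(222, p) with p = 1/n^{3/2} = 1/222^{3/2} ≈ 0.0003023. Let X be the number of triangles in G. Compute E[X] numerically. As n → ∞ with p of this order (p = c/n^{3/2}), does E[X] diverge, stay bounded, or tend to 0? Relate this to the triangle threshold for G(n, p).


Number of potential triangles: C(222, 3) = 1798940.
Each occurs with probability p³ ≈ (0.0003023)³ ≈ 2.763196e-11.
By linearity: E[X] = C(222, 3)·p³ ≈ 1798940 · 2.763196e-11 ≈ 0.0000.
Since α = 3/2 > 1, p = c/n^{3/2} = o(1/n) is below the triangle threshold p ~ 1/n. Asymptotically E[X] ~ (c³/6)·n^{3(1−α)} = (1³/6)·n^{-1.5} → 0, so by Markov's inequality G has no triangles w.h.p.

E[X] ≈ 0.0000; in regime p = Θ(1/n^{3/2}) E[X] tends to 0 (below the triangle threshold p ~ 1/n).


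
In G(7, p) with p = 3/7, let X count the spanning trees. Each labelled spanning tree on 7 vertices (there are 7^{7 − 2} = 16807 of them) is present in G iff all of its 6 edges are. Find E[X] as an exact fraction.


K_7 has 7^{7 − 2} = 16807 labelled spanning trees.
For each such spanning tree H, let X_H = 1 if all 6 edges of H are present in G. Then P[X_H = 1] = p^{6} = (3/7)^{6} = 729/117649.
Summing the indicators: E[X] = Σ_H E[X_H] = 16807 · p^{6} = 16807 · 729/117649 = 729/7.
Numerically: E[X] ≈ 104.1.

E[X] = 16807 · (3/7)^{6} = 729/7 ≈ 104.1.


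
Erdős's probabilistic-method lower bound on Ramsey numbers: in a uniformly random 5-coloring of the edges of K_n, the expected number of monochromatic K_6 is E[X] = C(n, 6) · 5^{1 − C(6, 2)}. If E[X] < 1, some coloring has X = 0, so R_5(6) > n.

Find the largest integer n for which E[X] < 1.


We need C(n, 6) · 5^{1 − 15} < 1, i.e. C(n, 6) < 5^{15 − 1} = 6103515625.
Check values of n near the boundary:
  n = 125: C(125, 6) = 4690625500; 4690625500 < 6103515625? YES
  n = 126: C(126, 6) = 4925156775; 4925156775 < 6103515625? YES
  n = 127: C(127, 6) = 5169379425; 5169379425 < 6103515625? YES
  n = 128: C(128, 6) = 5423611200; 5423611200 < 6103515625? YES
  n = 129: C(129, 6) = 5688177600; 5688177600 < 6103515625? YES
  n = 130: C(130, 6) = 5963412000; 5963412000 < 6103515625? YES
  n = 131: C(131, 6) = 6249655776; 6249655776 < 6103515625? NO
  n = 132: C(132, 6) = 6547258432; 6547258432 < 6103515625? NO
The largest n with C(n, 6) < 6103515625 is n = 130 (where E[X] = 47707296/48828125 ≈ 0.97705). Hence R_5(6) > 130, i.e. R_5(6) ≥ 131.

Largest n = 130; hence R_5(6) > 130.


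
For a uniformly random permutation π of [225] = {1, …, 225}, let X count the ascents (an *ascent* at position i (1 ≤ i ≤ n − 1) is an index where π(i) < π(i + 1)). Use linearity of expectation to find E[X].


Write X = Σ X_I over i = 1, …, 224, with X_I the indicator of one ascent.
There are 224 indicators.
For each fixed i, the pair (π(i), π(i+1)) is a uniformly random ordered pair of distinct values from {1, …, 225}; by symmetry P[π(i) < π(i+1)] = 1/2.
By linearity: E[X] = 224 · (1/2) = (225 − 1) · (1/2) = 112 ≈ 112.0000.

E[X] = 112 = 112.0000.


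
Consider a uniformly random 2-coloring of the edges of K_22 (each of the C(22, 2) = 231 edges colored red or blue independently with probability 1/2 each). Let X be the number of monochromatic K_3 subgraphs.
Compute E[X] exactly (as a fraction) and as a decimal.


Let X = Σ_S X_S over the C(22, 3) = 1540 subsets S of size 3, where X_S = 1 if the K_3 on S is monochromatic.
For a fixed S, the K_3 on S has C(3, 2) = 3 edges. P[all 3 edges red] = (1/2)^3, and likewise for blue, so P[monochromatic] = 2·(1/2)^3 = 2^{1 − 3} = 1/4.
Summing: E[X] = C(22, 3) · 2^{1 − 3} = 1540 · 1/4 = 385.
Numerically: E[X] ≈ 385.000.

E[X] = C(22,3)·2^(1−C(3,2)) = 385 ≈ 385.000.


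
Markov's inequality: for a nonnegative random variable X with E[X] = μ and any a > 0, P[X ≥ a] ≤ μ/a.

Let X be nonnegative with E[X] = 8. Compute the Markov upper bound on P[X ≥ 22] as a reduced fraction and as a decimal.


μ = E[X] = 8, a = 22.
Markov: P[X ≥ 22] ≤ μ/a = (8)/22 = 4/11.
Numerically: ≈ 0.36364.
(Since a = 22 > μ = 8.00000, the bound 4/11 is < 1 and informative.)

P[X ≥ 22] ≤ 4/11 ≈ 0.36364.


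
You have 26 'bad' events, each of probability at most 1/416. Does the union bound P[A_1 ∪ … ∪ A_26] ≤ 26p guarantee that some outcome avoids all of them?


Union bound: P[∪_{i=1}^{26} A_i] ≤ Σ_i P[A_i] ≤ 26·p = 26·(1/416) = 1/16.
Numerically: 1/16 ≈ 0.06250.
Is 1/16 < 1? YES.
Since P[∪ A_i] ≤ 1/16 < 1, the complement has P[∩ A_i^c] ≥ 1 − 1/16 = 15/16 > 0, so some outcome avoids every A_i.

26·p = 1/16 ≈ 0.06250; existence CERTIFIED by the union bound.


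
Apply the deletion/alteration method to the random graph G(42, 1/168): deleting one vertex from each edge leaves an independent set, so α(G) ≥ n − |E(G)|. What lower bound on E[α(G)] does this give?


E[|E(G)|] = C(42, 2)·p = 861 · (1/168) = 41/8.
E[α(G)] ≥ n − E[|E(G)|] = 42 − 41/8 = 295/8.
Numerically: ≈ 36.8750.
(This is only a lower bound; the true E[α(G)] may be larger.)

E[α(G)] ≥ 295/8 ≈ 36.8750.


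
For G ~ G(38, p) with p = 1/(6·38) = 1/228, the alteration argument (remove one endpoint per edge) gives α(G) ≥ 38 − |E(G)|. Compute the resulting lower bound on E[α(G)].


E[|E(G)|] = C(38, 2)·p = 703 · (1/228) = 37/12.
E[α(G)] ≥ n − E[|E(G)|] = 38 − 37/12 = 419/12.
Numerically: ≈ 34.916667.
(This is only a lower bound; the true E[α(G)] may be larger.)

E[α(G)] ≥ 419/12 ≈ 34.916667.


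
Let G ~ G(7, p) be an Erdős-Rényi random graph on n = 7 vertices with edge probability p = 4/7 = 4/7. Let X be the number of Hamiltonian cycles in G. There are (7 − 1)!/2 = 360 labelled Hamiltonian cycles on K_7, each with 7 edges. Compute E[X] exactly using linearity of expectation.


K_7 has (7 − 1)!/2 = 360 labelled Hamiltonian cycles.
For each such Hamiltonian cycle H, let X_H = 1 if all 7 edges of H are present in G. Then P[X_H = 1] = p^{7} = (4/7)^{7} = 16384/823543.
By linearity of expectation: E[X] = Σ_H E[X_H] = 360 · p^{7} = 360 · 16384/823543 = 5898240/823543.
Numerically: E[X] ≈ 7.162.

E[X] = 360 · (4/7)^{7} = 5898240/823543 ≈ 7.162.


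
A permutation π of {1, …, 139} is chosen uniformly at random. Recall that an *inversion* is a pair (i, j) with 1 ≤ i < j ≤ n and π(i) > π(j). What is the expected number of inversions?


Write X = Σ X_I over the C(139, 2) = 9591 pairs i < j, with X_I the indicator of one inversion.
There are 9591 indicators.
For each fixed pair i < j, the values π(i) and π(j) are two distinct elements of {1, …, 139} in uniformly random order; by symmetry P[π(i) > π(j)] = 1/2.
By linearity: E[X] = 9591 · (1/2) = C(139, 2) · (1/2) = 9591/2 = 9591/2 ≈ 4795.5000.

E[X] = 9591/2 = 4795.5000.


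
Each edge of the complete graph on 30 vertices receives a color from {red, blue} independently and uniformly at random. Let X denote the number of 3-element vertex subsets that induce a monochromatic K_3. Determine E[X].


Let X = Σ_S X_S over the C(30, 3) = 4060 subsets S of size 3, where X_S = 1 if the K_3 on S is monochromatic.
For a fixed S, the K_3 on S has C(3, 2) = 3 edges. P[all 3 edges red] = (1/2)^3, and likewise for blue, so P[monochromatic] = 2·(1/2)^3 = 2^{1 − 3} = 1/4.
By linearity of expectation: E[X] = C(30, 3) · 2^{1 − 3} = 4060 · 1/4 = 1015.
Numerically: E[X] ≈ 1015.000.

E[X] = C(30,3)·2^(1−C(3,2)) = 1015 ≈ 1015.000.


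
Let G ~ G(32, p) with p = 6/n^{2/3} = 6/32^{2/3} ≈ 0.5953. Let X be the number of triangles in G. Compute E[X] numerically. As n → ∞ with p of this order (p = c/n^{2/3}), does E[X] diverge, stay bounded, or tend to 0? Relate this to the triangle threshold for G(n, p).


Number of potential triangles: C(32, 3) = 4960.
Each occurs with probability p³ ≈ (0.5953)³ ≈ 2.109375e-01.
By linearity: E[X] = C(32, 3)·p³ ≈ 4960 · 2.109375e-01 ≈ 1046.2500.
Since α = 2/3 < 1, p = c/n^{2/3} ≫ 1/n is above the triangle threshold p ~ 1/n. Asymptotically E[X] ~ (c³/6)·n^{3(1−α)} = (6³/6)·n^{1} → ∞; triangles are abundant w.h.p.

E[X] ≈ 1046.2500; in regime p = Θ(1/n^{2/3}) E[X] diverges (above the triangle threshold p ~ 1/n).
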